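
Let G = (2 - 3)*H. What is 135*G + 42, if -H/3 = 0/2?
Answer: 42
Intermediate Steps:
H = 0 (H = -0/2 = -3*0 = 0)
G = 0 (G = (2 - 3)*0 = -1*0 = 0)
135*G + 42 = 135*0 + 42 = 0 + 42 = 42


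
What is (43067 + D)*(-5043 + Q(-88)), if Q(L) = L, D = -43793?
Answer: 3725106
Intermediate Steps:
(43067 + D)*(-5043 + Q(-88)) = (43067 - 43793)*(-5043 - 88) = -726*(-5131) = 3725106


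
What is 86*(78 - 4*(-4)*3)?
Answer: 10836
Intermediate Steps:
86*(78 - 4*(-4)*3) = 86*(78 + 16*3) = 86*(78 + 48) = 86*126 = 10836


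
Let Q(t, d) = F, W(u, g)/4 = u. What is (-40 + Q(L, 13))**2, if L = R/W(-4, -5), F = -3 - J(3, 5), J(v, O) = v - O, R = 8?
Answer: 1681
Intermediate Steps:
W(u, g) = 4*u
F = -1 (F = -3 - (3 - 1*5) = -3 - (3 - 5) = -3 - 1*(-2) = -3 + 2 = -1)
L = -1/2 (L = 8/((4*(-4))) = 8/(-16) = 8*(-1/16) = -1/2 ≈ -0.50000)
Q(t, d) = -1
(-40 + Q(L, 13))**2 = (-40 - 1)**2 = (-41)**2 = 1681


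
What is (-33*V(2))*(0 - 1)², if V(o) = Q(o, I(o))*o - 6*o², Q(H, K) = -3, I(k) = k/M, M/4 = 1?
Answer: 990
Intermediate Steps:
M = 4 (M = 4*1 = 4)
I(k) = k/4
V(o) = -6*o² - 3*o (V(o) = -3*o - 6*o² = -6*o² - 3*o)
(-33*V(2))*(0 - 1)² = (-(-99)*2*(1 + 2*2))*(0 - 1)² = -(-99)*2*(1 + 4)*(-1)² = -(-99)*2*5*1 = -33*(-30)*1 = 990*1 = 990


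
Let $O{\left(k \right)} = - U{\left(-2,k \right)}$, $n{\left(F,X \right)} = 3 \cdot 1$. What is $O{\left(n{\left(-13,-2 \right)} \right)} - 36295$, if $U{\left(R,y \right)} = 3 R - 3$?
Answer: $-36286$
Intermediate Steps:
$U{\left(R,y \right)} = -3 + 3 R$
$n{\left(F,X \right)} = 3$
$O{\left(k \right)} = 9$ ($O{\left(k \right)} = - (-3 + 3 \left(-2\right)) = - (-3 - 6) = \left(-1\right) \left(-9\right) = 9$)
$O{\left(n{\left(-13,-2 \right)} \right)} - 36295 = 9 - 36295 = -36286$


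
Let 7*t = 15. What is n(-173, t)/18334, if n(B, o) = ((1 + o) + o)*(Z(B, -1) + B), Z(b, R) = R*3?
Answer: -3256/64169 ≈ -0.050741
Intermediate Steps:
Z(b, R) = 3*R
t = 15/7 (t = (⅐)*15 = 15/7 ≈ 2.1429)
n(B, o) = (1 + 2*o)*(-3 + B) (n(B, o) = ((1 + o) + o)*(3*(-1) + B) = (1 + 2*o)*(-3 + B))
n(-173, t)/18334 = (-3 - 173 - 6*15/7 + 2*(-173)*(15/7))/18334 = (-3 - 173 - 90/7 - 5190/7)*(1/18334) = -6512/7*1/18334 = -3256/64169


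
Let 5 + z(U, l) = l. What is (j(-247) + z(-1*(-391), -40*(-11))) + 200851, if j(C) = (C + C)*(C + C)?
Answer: 445322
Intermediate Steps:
j(C) = 4*C**2 (j(C) = (2*C)*(2*C) = 4*C**2)
z(U, l) = -5 + l
(j(-247) + z(-1*(-391), -40*(-11))) + 200851 = (4*(-247)**2 + (-5 - 40*(-11))) + 200851 = (4*61009 + (-5 + 440)) + 200851 = (244036 + 435) + 200851 = 244471 + 200851 = 445322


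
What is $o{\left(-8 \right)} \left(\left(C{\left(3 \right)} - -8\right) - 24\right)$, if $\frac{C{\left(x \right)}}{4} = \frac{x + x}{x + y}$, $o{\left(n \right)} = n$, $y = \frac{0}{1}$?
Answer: $64$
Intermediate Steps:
$y = 0$ ($y = 0 \cdot 1 = 0$)
$C{\left(x \right)} = 8$ ($C{\left(x \right)} = 4 \frac{x + x}{x + 0} = 4 \frac{2 x}{x} = 4 \cdot 2 = 8$)
$o{\left(-8 \right)} \left(\left(C{\left(3 \right)} - -8\right) - 24\right) = - 8 \left(\left(8 - -8\right) - 24\right) = - 8 \left(\left(8 + 8\right) - 24\right) = - 8 \left(16 - 24\right) = \left(-8\right) \left(-8\right) = 64$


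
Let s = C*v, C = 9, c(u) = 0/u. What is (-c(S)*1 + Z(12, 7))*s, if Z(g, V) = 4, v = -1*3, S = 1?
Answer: -108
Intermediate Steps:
v = -3
c(u) = 0
s = -27 (s = 9*(-3) = -27)
(-c(S)*1 + Z(12, 7))*s = (-1*0*1 + 4)*(-27) = (0*1 + 4)*(-27) = (0 + 4)*(-27) = 4*(-27) = -108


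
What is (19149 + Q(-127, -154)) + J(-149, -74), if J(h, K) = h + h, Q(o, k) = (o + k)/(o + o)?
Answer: 4788435/254 ≈ 18852.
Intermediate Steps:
Q(o, k) = (k + o)/(2*o) (Q(o, k) = (k + o)/((2*o)) = (k + o)*(1/(2*o)) = (k + o)/(2*o))
J(h, K) = 2*h
(19149 + Q(-127, -154)) + J(-149, -74) = (19149 + (1/2)*(-154 - 127)/(-127)) + 2*(-149) = (19149 + (1/2)*(-1/127)*(-281)) - 298 = (19149 + 281/254) - 298 = 4864127/254 - 298 = 4788435/254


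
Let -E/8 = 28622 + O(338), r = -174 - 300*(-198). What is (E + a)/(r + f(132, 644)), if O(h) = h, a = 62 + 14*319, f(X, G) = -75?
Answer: -227152/59151 ≈ -3.8402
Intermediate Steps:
r = 59226 (r = -174 + 59400 = 59226)
a = 4528 (a = 62 + 4466 = 4528)
E = -231680 (E = -8*(28622 + 338) = -8*28960 = -231680)
(E + a)/(r + f(132, 644)) = (-231680 + 4528)/(59226 - 75) = -227152/59151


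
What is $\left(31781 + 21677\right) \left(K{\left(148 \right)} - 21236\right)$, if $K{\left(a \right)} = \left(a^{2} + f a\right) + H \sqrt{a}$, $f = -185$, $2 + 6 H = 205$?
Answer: $-1427970096 + \frac{10851974 \sqrt{37}}{3} \approx -1.406 \cdot 10^{9}$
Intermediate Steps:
$H = \frac{203}{6}$ ($H = - \frac{1}{3} + \frac{1}{6} \cdot 205 = - \frac{1}{3} + \frac{205}{6} = \frac{203}{6} \approx 33.833$)
$K{\left(a \right)} = a^{2} - 185 a + \frac{203 \sqrt{a}}{6}$ ($K{\left(a \right)} = \left(a^{2} - 185 a\right) + \frac{203 \sqrt{a}}{6} = a^{2} - 185 a + \frac{203 \sqrt{a}}{6}$)
$\left(31781 + 21677\right) \left(K{\left(148 \right)} - 21236\right) = \left(31781 + 21677\right) \left(\left(148^{2} - 27380 + \frac{203 \sqrt{148}}{6}\right) - 21236\right) = 53458 \left(\left(21904 - 27380 + \frac{203 \cdot 2 \sqrt{37}}{6}\right) - 21236\right) = 53458 \left(\left(21904 - 27380 + \frac{203 \sqrt{37}}{3}\right) - 21236\right) = 53458 \left(\left(-5476 + \frac{203 \sqrt{37}}{3}\right) - 21236\right) = 53458 \left(-26712 + \frac{203 \sqrt{37}}{3}\right) = -1427970096 + \frac{10851974 \sqrt{37}}{3}$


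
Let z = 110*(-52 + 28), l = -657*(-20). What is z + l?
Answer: 10500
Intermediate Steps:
l = 13140
z = -2640 (z = 110*(-24) = -2640)
z + l = -2640 + 13140 = 10500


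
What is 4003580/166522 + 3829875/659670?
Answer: 109293335445/3661652258 ≈ 29.848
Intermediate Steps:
4003580/166522 + 3829875/659670 = 4003580*(1/166522) + 3829875*(1/659670) = 2001790/83261 + 255325/43978 = 109293335445/3661652258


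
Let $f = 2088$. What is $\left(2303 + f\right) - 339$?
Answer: $4052$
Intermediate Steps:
$\left(2303 + f\right) - 339 = \left(2303 + 2088\right) - 339 = 4391 - 339 = 4052$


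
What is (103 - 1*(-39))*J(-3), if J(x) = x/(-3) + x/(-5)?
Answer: 1136/5 ≈ 227.20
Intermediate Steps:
J(x) = -8*x/15 (J(x) = x*(-1/3) + x*(-1/5) = -x/3 - x/5 = -8*x/15)
(103 - 1*(-39))*J(-3) = (103 - 1*(-39))*(-8/15*(-3)) = (103 + 39)*(8/5) = 142*(8/5) = 1136/5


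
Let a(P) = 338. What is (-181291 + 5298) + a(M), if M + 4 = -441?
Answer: -175655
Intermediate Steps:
M = -445 (M = -4 - 441 = -445)
(-181291 + 5298) + a(M) = (-181291 + 5298) + 338 = -175993 + 338 = -175655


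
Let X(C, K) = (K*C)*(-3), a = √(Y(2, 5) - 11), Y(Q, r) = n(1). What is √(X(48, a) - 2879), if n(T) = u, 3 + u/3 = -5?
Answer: √(-2879 - 144*I*√35) ≈ 7.8549 - 54.228*I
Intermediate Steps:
u = -24 (u = -9 + 3*(-5) = -9 - 15 = -24)
n(T) = -24
Y(Q, r) = -24
a = I*√35 (a = √(-24 - 11) = √(-35) = I*√35 ≈ 5.9161*I)
X(C, K) = -3*C*K (X(C, K) = (C*K)*(-3) = -3*C*K)
√(X(48, a) - 2879) = √(-3*48*I*√35 - 2879) = √(-144*I*√35 - 2879) = √(-2879 - 144*I*√35)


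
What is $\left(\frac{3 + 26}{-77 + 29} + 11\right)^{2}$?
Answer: $\frac{249001}{2304} \approx 108.07$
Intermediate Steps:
$\left(\frac{3 + 26}{-77 + 29} + 11\right)^{2} = \left(\frac{29}{-48} + 11\right)^{2} = \left(29 \left(- \frac{1}{48}\right) + 11\right)^{2} = \left(- \frac{29}{48} + 11\right)^{2} = \left(\frac{499}{48}\right)^{2} = \frac{249001}{2304}$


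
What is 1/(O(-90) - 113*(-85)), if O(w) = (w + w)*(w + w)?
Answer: 1/42005 ≈ 2.3807e-5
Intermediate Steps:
O(w) = 4*w² (O(w) = (2*w)*(2*w) = 4*w²)
1/(O(-90) - 113*(-85)) = 1/(4*(-90)² - 113*(-85)) = 1/(4*8100 + 9605) = 1/(32400 + 9605) = 1/42005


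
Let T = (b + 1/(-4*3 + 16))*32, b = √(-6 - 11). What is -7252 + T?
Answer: -7244 + 32*I*√17 ≈ -7244.0 + 131.94*I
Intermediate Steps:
b = I*√17 (b = √(-17) = I*√17 ≈ 4.1231*I)
T = 8 + 32*I*√17 (T = (I*√17 + 1/(-4*3 + 16))*32 = (I*√17 + 1/(-12 + 16))*32 = (I*√17 + 1/4)*32 = (I*√17 + ¼)*32 = (¼ + I*√17)*32 = 8 + 32*I*√17 ≈ 8.0 + 131.94*I)
-7252 + T = -7252 + (8 + 32*I*√17) = -7244 + 32*I*√17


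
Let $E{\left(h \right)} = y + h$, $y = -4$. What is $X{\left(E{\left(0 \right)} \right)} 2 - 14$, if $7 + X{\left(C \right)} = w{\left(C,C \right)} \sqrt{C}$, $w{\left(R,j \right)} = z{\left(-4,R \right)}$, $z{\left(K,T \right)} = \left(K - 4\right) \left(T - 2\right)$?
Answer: $-28 + 192 i \approx -28.0 + 192.0 i$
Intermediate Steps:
$z{\left(K,T \right)} = \left(-4 + K\right) \left(-2 + T\right)$
$E{\left(h \right)} = -4 + h$
$w{\left(R,j \right)} = 16 - 8 R$ ($w{\left(R,j \right)} = 8 - 4 R - -8 - 4 R = 8 - 4 R + 8 - 4 R = 16 - 8 R$)
$X{\left(C \right)} = -7 + \sqrt{C} \left(16 - 8 C\right)$ ($X{\left(C \right)} = -7 + \left(16 - 8 C\right) \sqrt{C} = -7 + \sqrt{C} \left(16 - 8 C\right)$)
$X{\left(E{\left(0 \right)} \right)} 2 - 14 = \left(-7 + 8 \sqrt{-4 + 0} \left(2 - \left(-4 + 0\right)\right)\right) 2 - 14 = \left(-7 + 8 \sqrt{-4} \left(2 - -4\right)\right) 2 - 14 = \left(-7 + 8 \cdot 2 i \left(2 + 4\right)\right) 2 - 14 = \left(-7 + 8 \cdot 2 i 6\right) 2 - 14 = \left(-7 + 96 i\right) 2 - 14 = \left(-14 + 192 i\right) - 14 = -28 + 192 i$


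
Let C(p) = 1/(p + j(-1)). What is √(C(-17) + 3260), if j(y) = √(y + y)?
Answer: √((55419 - 3260*I*√2)/(17 - I*√2)) ≈ 57.096 - 0.e-5*I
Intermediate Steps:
j(y) = √2*√y (j(y) = √(2*y) = √2*√y)
C(p) = 1/(p + I*√2) (C(p) = 1/(p + √2*√(-1)) = 1/(p + √2*I) = 1/(p + I*√2))
√(C(-17) + 3260) = √(1/(-17 + I*√2) + 3260) = √(3260 + 1/(-17 + I*√2))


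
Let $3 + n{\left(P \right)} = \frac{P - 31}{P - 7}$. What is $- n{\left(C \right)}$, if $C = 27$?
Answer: $\frac{16}{5} \approx 3.2$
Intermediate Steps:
$n{\left(P \right)} = -3 + \frac{-31 + P}{-7 + P}$ ($n{\left(P \right)} = -3 + \frac{P - 31}{P - 7} = -3 + \frac{-31 + P}{-7 + P}$)
$- n{\left(C \right)} = - \frac{2 \left(-5 - 27\right)}{-7 + 27} = - \frac{2 \left(-5 - 27\right)}{20} = - \frac{2 \left(-32\right)}{20} = \left(-1\right) \left(- \frac{16}{5}\right) = \frac{16}{5}$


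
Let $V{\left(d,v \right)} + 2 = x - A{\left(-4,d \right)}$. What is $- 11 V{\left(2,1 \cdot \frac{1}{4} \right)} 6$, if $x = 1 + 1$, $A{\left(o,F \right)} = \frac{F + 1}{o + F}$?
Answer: $-99$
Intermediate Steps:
$A{\left(o,F \right)} = \frac{1 + F}{F + o}$
$x = 2$
$V{\left(d,v \right)} = - \frac{1 + d}{-4 + d}$ ($V{\left(d,v \right)} = -2 + \left(2 - \frac{1 + d}{d - 4}\right) = -2 + \left(2 - \frac{1 + d}{-4 + d}\right) = - \frac{1 + d}{-4 + d}$)
$- 11 V{\left(2,1 \cdot \frac{1}{4} \right)} 6 = - 11 \frac{-1 - 2}{-4 + 2} \cdot 6 = - 11 \frac{-1 - 2}{-2} \cdot 6 = - 11 \left(\left(- \frac{1}{2}\right) \left(-3\right)\right) 6 = \left(-11\right) \frac{3}{2} \cdot 6 = \left(- \frac{33}{2}\right) 6 = -99$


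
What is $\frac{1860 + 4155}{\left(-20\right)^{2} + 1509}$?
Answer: $\frac{6015}{1909} \approx 3.1509$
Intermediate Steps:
$\frac{1860 + 4155}{\left(-20\right)^{2} + 1509} = \frac{6015}{400 + 1509} = \frac{6015}{1909}$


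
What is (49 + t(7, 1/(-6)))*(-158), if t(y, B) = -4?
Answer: -7110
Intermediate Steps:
(49 + t(7, 1/(-6)))*(-158) = (49 - 4)*(-158) = 45*(-158) = -7110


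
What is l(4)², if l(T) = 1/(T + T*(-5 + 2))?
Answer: 1/64 ≈ 0.015625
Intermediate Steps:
l(T) = -1/(2*T) (l(T) = 1/(T + T*(-3)) = 1/(T - 3*T) = 1/(-2*T) = -1/(2*T))
l(4)² = (-½/4)² = (-½*¼)² = (-⅛)² = 1/64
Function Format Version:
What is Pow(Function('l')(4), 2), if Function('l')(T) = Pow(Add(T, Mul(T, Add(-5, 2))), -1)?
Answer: Rational(1, 64) ≈ 0.015625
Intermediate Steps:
Function('l')(T) = Mul(Rational(-1, 2), Pow(T, -1)) (Function('l')(T) = Pow(Add(T, Mul(T, -3)), -1) = Pow(Add(T, Mul(-3, T)), -1) = Pow(Mul(-2, T), -1) = Mul(Rational(-1, 2), Pow(T, -1)))
Pow(Function('l')(4), 2) = Pow(Mul(Rational(-1, 2), Pow(4, -1)), 2) = Pow(Mul(Rational(-1, 2), Rational(1, 4)), 2) = Pow(Rational(-1, 8), 2) = Rational(1, 64)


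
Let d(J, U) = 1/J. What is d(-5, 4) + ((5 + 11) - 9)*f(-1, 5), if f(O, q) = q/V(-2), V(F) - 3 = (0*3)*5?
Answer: 172/15 ≈ 11.467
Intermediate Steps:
V(F) = 3 (V(F) = 3 + (0*3)*5 = 3 + 0*5 = 3 + 0 = 3)
f(O, q) = q/3
d(-5, 4) + ((5 + 11) - 9)*f(-1, 5) = 1/(-5) + ((5 + 11) - 9)*((⅓)*5) = -⅕ + (16 - 9)*(5/3) = -⅕ + 7*(5/3) = -⅕ + 35/3 = 172/15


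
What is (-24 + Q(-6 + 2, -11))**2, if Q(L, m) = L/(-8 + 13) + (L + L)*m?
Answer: 99856/25 ≈ 3994.2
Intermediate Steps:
Q(L, m) = L/5 + 2*L*m (Q(L, m) = L/5 + (2*L)*m = L/5 + 2*L*m)
(-24 + Q(-6 + 2, -11))**2 = (-24 + (-6 + 2)*(1 + 10*(-11))/5)**2 = (-24 + (1/5)*(-4)*(1 - 110))**2 = (-24 + (1/5)*(-4)*(-109))**2 = (-24 + 436/5)**2 = (316/5)**2 = 99856/25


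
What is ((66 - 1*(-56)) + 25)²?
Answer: 21609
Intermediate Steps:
((66 - 1*(-56)) + 25)² = ((66 + 56) + 25)² = (122 + 25)² = 147² = 21609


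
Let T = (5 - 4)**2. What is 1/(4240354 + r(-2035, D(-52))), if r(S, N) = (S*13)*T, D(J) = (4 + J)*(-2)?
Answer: 1/4213899 ≈ 2.3731e-7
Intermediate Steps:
T = 1 (T = 1**2 = 1)
D(J) = -8 - 2*J
r(S, N) = 13*S (r(S, N) = (S*13)*1 = (13*S)*1 = 13*S)
1/(4240354 + r(-2035, D(-52))) = 1/(4240354 + 13*(-2035)) = 1/(4240354 - 26455) = 1/4213899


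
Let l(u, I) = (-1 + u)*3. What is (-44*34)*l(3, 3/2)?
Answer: -8976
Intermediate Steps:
l(u, I) = -3 + 3*u
(-44*34)*l(3, 3/2) = (-44*34)*(-3 + 3*3) = -1496*(-3 + 9) = -1496*6 = -8976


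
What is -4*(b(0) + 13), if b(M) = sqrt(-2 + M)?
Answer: -52 - 4*I*sqrt(2) ≈ -52.0 - 5.6569*I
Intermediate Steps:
-4*(b(0) + 13) = -4*(sqrt(-2 + 0) + 13) = -4*(sqrt(-2) + 13) = -4*(I*sqrt(2) + 13) = -4*(13 + I*sqrt(2)) = -52 - 4*I*sqrt(2)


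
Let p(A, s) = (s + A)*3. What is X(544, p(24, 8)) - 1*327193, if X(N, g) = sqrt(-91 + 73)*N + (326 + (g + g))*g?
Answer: -277465 + 1632*I*sqrt(2) ≈ -2.7747e+5 + 2308.0*I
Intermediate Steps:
p(A, s) = 3*A + 3*s (p(A, s) = (A + s)*3 = 3*A + 3*s)
X(N, g) = g*(326 + 2*g) + 3*I*N*sqrt(2) (X(N, g) = sqrt(-18)*N + (326 + 2*g)*g = (3*I*sqrt(2))*N + g*(326 + 2*g) = 3*I*N*sqrt(2) + g*(326 + 2*g) = g*(326 + 2*g) + 3*I*N*sqrt(2))
X(544, p(24, 8)) - 1*327193 = (2*(3*24 + 3*8)**2 + 326*(3*24 + 3*8) + 3*I*544*sqrt(2)) - 1*327193 = (2*(72 + 24)**2 + 326*(72 + 24) + 1632*I*sqrt(2)) - 327193 = (2*96**2 + 326*96 + 1632*I*sqrt(2)) - 327193 = (2*9216 + 31296 + 1632*I*sqrt(2)) - 327193 = (18432 + 31296 + 1632*I*sqrt(2)) - 327193 = (49728 + 1632*I*sqrt(2)) - 327193 = -277465 + 1632*I*sqrt(2)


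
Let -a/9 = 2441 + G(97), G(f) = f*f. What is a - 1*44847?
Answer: -151497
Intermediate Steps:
G(f) = f**2
a = -106650 (a = -9*(2441 + 97**2) = -9*(2441 + 9409) = -9*11850 = -106650)
a - 1*44847 = -106650 - 1*44847 = -106650 - 44847 = -151497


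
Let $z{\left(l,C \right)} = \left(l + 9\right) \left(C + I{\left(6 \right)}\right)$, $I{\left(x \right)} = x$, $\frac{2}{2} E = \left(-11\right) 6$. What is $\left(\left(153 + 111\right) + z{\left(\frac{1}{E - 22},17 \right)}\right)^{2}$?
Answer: $\frac{1716030625}{7744} \approx 2.2159 \cdot 10^{5}$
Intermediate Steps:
$E = -66$ ($E = \left(-11\right) 6 = -66$)
$z{\left(l,C \right)} = \left(6 + C\right) \left(9 + l\right)$ ($z{\left(l,C \right)} = \left(l + 9\right) \left(C + 6\right) = \left(9 + l\right) \left(6 + C\right) = \left(6 + C\right) \left(9 + l\right)$)
$\left(\left(153 + 111\right) + z{\left(\frac{1}{E - 22},17 \right)}\right)^{2} = \left(\left(153 + 111\right) + \left(54 + \frac{6}{-66 - 22} + 9 \cdot 17 + \frac{17}{-66 - 22}\right)\right)^{2} = \left(264 + \left(54 + \frac{6}{-88} + 153 + \frac{17}{-88}\right)\right)^{2} = \left(264 + \left(54 + 6 \left(- \frac{1}{88}\right) + 153 + 17 \left(- \frac{1}{88}\right)\right)\right)^{2} = \left(264 + \left(54 - \frac{3}{44} + 153 - \frac{17}{88}\right)\right)^{2} = \left(264 + \frac{18193}{88}\right)^{2} = \left(\frac{41425}{88}\right)^{2} = \frac{1716030625}{7744}$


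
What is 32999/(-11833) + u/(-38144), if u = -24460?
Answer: -242319669/112839488 ≈ -2.1475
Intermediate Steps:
32999/(-11833) + u/(-38144) = 32999/(-11833) - 24460/(-38144) = 32999*(-1/11833) - 24460*(-1/38144) = -32999/11833 + 6115/9536 = -242319669/112839488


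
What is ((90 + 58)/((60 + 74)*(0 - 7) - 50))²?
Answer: 1369/61009 ≈ 0.022439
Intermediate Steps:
((90 + 58)/((60 + 74)*(0 - 7) - 50))² = (148/(134*(-7) - 50))² = (148/(-938 - 50))² = (148/(-988))² = (148*(-1/988))² = (-37/247)² = 1369/61009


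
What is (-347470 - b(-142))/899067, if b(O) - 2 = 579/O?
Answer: -16446815/42555838 ≈ -0.38648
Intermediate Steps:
b(O) = 2 + 579/O
(-347470 - b(-142))/899067 = (-347470 - (2 + 579/(-142)))/899067 = (-347470 - (2 + 579*(-1/142)))*(1/899067) = (-347470 - (2 - 579/142))*(1/899067) = (-347470 - 1*(-295/142))*(1/899067) = (-347470 + 295/142)*(1/899067) = -49340445/142*1/899067 = -16446815/42555838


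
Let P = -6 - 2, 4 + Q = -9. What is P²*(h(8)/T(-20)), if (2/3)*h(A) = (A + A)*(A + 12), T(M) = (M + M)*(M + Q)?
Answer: 256/11 ≈ 23.273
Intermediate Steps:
Q = -13 (Q = -4 - 9 = -13)
T(M) = 2*M*(-13 + M) (T(M) = (M + M)*(M - 13) = (2*M)*(-13 + M) = 2*M*(-13 + M))
P = -8
h(A) = 3*A*(12 + A) (h(A) = 3*((A + A)*(A + 12))/2 = 3*((2*A)*(12 + A))/2 = 3*(2*A*(12 + A))/2 = 3*A*(12 + A))
P²*(h(8)/T(-20)) = (-8)²*((3*8*(12 + 8))/((2*(-20)*(-13 - 20)))) = 64*((3*8*20)/((2*(-20)*(-33)))) = 64*(480/1320) = 64*(480*(1/1320)) = 64*(4/11) = 256/11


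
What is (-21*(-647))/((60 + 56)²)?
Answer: 13587/13456 ≈ 1.0097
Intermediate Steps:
(-21*(-647))/((60 + 56)²) = 13587/(116²) = 13587/13456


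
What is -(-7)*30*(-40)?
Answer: -8400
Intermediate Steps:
-(-7)*30*(-40) = -7*(-30)*(-40) = 210*(-40) = -8400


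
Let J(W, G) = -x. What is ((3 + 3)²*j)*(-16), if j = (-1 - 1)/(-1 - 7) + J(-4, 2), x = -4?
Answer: -2448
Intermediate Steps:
J(W, G) = 4 (J(W, G) = -1*(-4) = 4)
j = 17/4 (j = (-1 - 1)/(-1 - 7) + 4 = -2/(-8) + 4 = -2*(-⅛) + 4 = ¼ + 4 = 17/4 ≈ 4.2500)
((3 + 3)²*j)*(-16) = ((3 + 3)²*(17/4))*(-16) = (6²*(17/4))*(-16) = (36*(17/4))*(-16) = 153*(-16) = -2448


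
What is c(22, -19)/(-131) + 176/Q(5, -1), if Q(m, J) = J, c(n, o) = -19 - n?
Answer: -23015/131 ≈ -175.69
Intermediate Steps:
c(22, -19)/(-131) + 176/Q(5, -1) = (-19 - 1*22)/(-131) + 176/(-1) = (-19 - 22)*(-1/131) + 176*(-1) = -41*(-1/131) - 176 = 41/131 - 176 = -23015/131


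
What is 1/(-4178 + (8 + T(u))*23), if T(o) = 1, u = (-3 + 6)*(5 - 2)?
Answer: -1/3971 ≈ -0.00025183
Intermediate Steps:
u = 9 (u = 3*3 = 9)
1/(-4178 + (8 + T(u))*23) = 1/(-4178 + (8 + 1)*23) = 1/(-4178 + 9*23) = 1/(-4178 + 207) = 1/(-3971) = -1/3971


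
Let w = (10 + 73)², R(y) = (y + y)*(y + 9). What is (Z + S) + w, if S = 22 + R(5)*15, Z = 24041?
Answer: 33052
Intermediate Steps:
R(y) = 2*y*(9 + y) (R(y) = (2*y)*(9 + y) = 2*y*(9 + y))
S = 2122 (S = 22 + (2*5*(9 + 5))*15 = 22 + (2*5*14)*15 = 22 + 140*15 = 22 + 2100 = 2122)
w = 6889 (w = 83² = 6889)
(Z + S) + w = (24041 + 2122) + 6889 = 26163 + 6889 = 33052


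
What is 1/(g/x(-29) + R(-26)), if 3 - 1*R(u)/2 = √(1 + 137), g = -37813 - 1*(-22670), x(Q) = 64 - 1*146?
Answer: 1282070/240741577 + 13448*√138/240741577 ≈ 0.0059817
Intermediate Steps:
x(Q) = -82 (x(Q) = 64 - 146 = -82)
g = -15143 (g = -37813 + 22670 = -15143)
R(u) = 6 - 2*√138 (R(u) = 6 - 2*√(1 + 137) = 6 - 2*√138)
1/(g/x(-29) + R(-26)) = 1/(-15143/(-82) + (6 - 2*√138)) = 1/(-15143*(-1/82) + (6 - 2*√138)) = 1/(15143/82 + (6 - 2*√138)) = 1/(15635/82 - 2*√138)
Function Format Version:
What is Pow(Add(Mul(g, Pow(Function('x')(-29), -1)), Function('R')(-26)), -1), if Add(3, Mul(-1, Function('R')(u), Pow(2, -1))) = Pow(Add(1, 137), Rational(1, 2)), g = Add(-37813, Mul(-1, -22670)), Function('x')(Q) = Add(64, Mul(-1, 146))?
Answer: Add(Rational(1282070, 240741577), Mul(Rational(13448, 240741577), Pow(138, Rational(1, 2)))) ≈ 0.0059817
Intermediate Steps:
Function('x')(Q) = -82 (Function('x')(Q) = Add(64, -146) = -82)
g = -15143 (g = Add(-37813, 22670) = -15143)
Function('R')(u) = Add(6, Mul(-2, Pow(138, Rational(1, 2)))) (Function('R')(u) = Add(6, Mul(-2, Pow(Add(1, 137), Rational(1, 2)))) = Add(6, Mul(-2, Pow(138, Rational(1, 2)))))
Pow(Add(Mul(g, Pow(Function('x')(-29), -1)), Function('R')(-26)), -1) = Pow(Add(Mul(-15143, Pow(-82, -1)), Add(6, Mul(-2, Pow(138, Rational(1, 2))))), -1) = Pow(Add(Mul(-15143, Rational(-1, 82)), Add(6, Mul(-2, Pow(138, Rational(1, 2))))), -1) = Pow(Add(Rational(15143, 82), Add(6, Mul(-2, Pow(138, Rational(1, 2))))), -1) = Pow(Add(Rational(15635, 82), Mul(-2, Pow(138, Rational(1, 2)))), -1)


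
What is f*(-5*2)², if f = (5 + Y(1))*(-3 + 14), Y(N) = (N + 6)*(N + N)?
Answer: 20900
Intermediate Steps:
Y(N) = 2*N*(6 + N) (Y(N) = (6 + N)*(2*N) = 2*N*(6 + N))
f = 209 (f = (5 + 2*1*(6 + 1))*(-3 + 14) = (5 + 2*1*7)*11 = (5 + 14)*11 = 19*11 = 209)
f*(-5*2)² = 209*(-5*2)² = 209*(-10)² = 209*100 = 20900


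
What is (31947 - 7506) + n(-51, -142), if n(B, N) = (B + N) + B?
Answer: 24197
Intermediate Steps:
n(B, N) = N + 2*B
(31947 - 7506) + n(-51, -142) = (31947 - 7506) + (-142 + 2*(-51)) = 24441 + (-142 - 102) = 24441 - 244 = 24197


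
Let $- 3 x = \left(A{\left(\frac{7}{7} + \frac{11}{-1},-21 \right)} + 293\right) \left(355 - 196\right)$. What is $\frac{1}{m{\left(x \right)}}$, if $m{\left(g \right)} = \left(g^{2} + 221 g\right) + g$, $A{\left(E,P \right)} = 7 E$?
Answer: $\frac{1}{137064943} \approx 7.2958 \cdot 10^{-9}$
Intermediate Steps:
$x = -11819$ ($x = - \frac{\left(7 \left(\frac{7}{7} + \frac{11}{-1}\right) + 293\right) \left(355 - 196\right)}{3} = - \frac{\left(7 \left(7 \cdot \frac{1}{7} + 11 \left(-1\right)\right) + 293\right) 159}{3} = - \frac{\left(7 \left(1 - 11\right) + 293\right) 159}{3} = - \frac{\left(7 \left(-10\right) + 293\right) 159}{3} = - \frac{\left(-70 + 293\right) 159}{3} = - \frac{223 \cdot 159}{3} = \left(- \frac{1}{3}\right) 35457 = -11819$)
$m{\left(g \right)} = g^{2} + 222 g$
$\frac{1}{m{\left(x \right)}} = \frac{1}{\left(-11819\right) \left(222 - 11819\right)} = \frac{1}{\left(-11819\right) \left(-11597\right)} = \frac{1}{137064943}$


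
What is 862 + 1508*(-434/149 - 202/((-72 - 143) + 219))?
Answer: -11872980/149 ≈ -79684.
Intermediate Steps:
862 + 1508*(-434/149 - 202/((-72 - 143) + 219)) = 862 + 1508*(-434*1/149 - 202/(-215 + 219)) = 862 + 1508*(-434/149 - 202/4) = 862 + 1508*(-434/149 - 202*¼) = 862 + 1508*(-434/149 - 101/2) = 862 + 1508*(-15917/298) = 862 - 12001418/149 = -11872980/149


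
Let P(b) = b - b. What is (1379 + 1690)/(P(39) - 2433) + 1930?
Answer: 1564207/811 ≈ 1928.7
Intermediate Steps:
P(b) = 0
(1379 + 1690)/(P(39) - 2433) + 1930 = (1379 + 1690)/(0 - 2433) + 1930 = 3069/(-2433) + 1930 = 3069*(-1/2433) + 1930 = -1023/811 + 1930 = 1564207/811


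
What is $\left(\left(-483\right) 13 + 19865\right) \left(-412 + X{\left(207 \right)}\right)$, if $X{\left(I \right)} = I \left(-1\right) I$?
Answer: $-587743946$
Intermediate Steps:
$X{\left(I \right)} = - I^{2}$ ($X{\left(I \right)} = - I I = - I^{2}$)
$\left(\left(-483\right) 13 + 19865\right) \left(-412 + X{\left(207 \right)}\right) = \left(\left(-483\right) 13 + 19865\right) \left(-412 - 207^{2}\right) = \left(-6279 + 19865\right) \left(-412 - 42849\right) = 13586 \left(-412 - 42849\right) = 13586 \left(-43261\right) = -587743946$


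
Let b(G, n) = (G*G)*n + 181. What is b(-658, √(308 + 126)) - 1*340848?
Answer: -340667 + 432964*√434 ≈ 8.6791e+6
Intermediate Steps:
b(G, n) = 181 + n*G² (b(G, n) = G²*n + 181 = n*G² + 181 = 181 + n*G²)
b(-658, √(308 + 126)) - 1*340848 = (181 + √(308 + 126)*(-658)²) - 1*340848 = (181 + √434*432964) - 340848 = (181 + 432964*√434) - 340848 = -340667 + 432964*√434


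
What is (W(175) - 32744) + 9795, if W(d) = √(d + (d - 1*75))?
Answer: -22949 + 5*√11 ≈ -22932.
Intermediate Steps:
W(d) = √(-75 + 2*d) (W(d) = √(d + (d - 75)) = √(d + (-75 + d)) = √(-75 + 2*d))
(W(175) - 32744) + 9795 = (√(-75 + 2*175) - 32744) + 9795 = (√(-75 + 350) - 32744) + 9795 = (√275 - 32744) + 9795 = (5*√11 - 32744) + 9795 = (-32744 + 5*√11) + 9795 = -22949 + 5*√11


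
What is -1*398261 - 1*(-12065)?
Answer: -386196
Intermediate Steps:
-1*398261 - 1*(-12065) = -398261 + 12065 = -386196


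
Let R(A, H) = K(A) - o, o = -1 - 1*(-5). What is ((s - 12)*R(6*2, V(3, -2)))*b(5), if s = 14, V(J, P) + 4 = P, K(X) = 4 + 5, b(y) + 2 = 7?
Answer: 50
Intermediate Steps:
b(y) = 5 (b(y) = -2 + 7 = 5)
K(X) = 9
V(J, P) = -4 + P
o = 4 (o = -1 + 5 = 4)
R(A, H) = 5 (R(A, H) = 9 - 1*4 = 9 - 4 = 5)
((s - 12)*R(6*2, V(3, -2)))*b(5) = ((14 - 12)*5)*5 = (2*5)*5 = 10*5 = 50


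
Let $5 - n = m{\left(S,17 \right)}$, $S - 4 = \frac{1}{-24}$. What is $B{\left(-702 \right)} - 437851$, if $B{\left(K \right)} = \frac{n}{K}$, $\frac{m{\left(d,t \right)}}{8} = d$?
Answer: $- \frac{461057063}{1053} \approx -4.3785 \cdot 10^{5}$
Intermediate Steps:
$S = \frac{95}{24}$ ($S = 4 + \frac{1}{-24} = 4 - \frac{1}{24} = \frac{95}{24} \approx 3.9583$)
$m{\left(d,t \right)} = 8 d$
$n = - \frac{80}{3}$ ($n = 5 - 8 \cdot \frac{95}{24} = 5 - \frac{95}{3} = - \frac{80}{3} \approx -26.667$)
$B{\left(K \right)} = - \frac{80}{3 K}$
$B{\left(-702 \right)} - 437851 = - \frac{80}{3 \left(-702\right)} - 437851 = \left(- \frac{80}{3}\right) \left(- \frac{1}{702}\right) - 437851 = \frac{40}{1053} - 437851 = - \frac{461057063}{1053}$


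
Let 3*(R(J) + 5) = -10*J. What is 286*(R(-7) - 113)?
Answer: -81224/3 ≈ -27075.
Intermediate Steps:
R(J) = -5 - 10*J/3 (R(J) = -5 + (-10*J)/3 = -5 - 10*J/3)
286*(R(-7) - 113) = 286*((-5 - 10/3*(-7)) - 113) = 286*((-5 + 70/3) - 113) = 286*(55/3 - 113) = 286*(-284/3) = -81224/3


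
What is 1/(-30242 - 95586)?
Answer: -1/125828 ≈ -7.9474e-6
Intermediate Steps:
1/(-30242 - 95586) = 1/(-125828) = -1/125828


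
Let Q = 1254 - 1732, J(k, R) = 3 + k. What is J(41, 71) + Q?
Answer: -434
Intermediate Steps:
Q = -478
J(41, 71) + Q = (3 + 41) - 478 = 44 - 478 = -434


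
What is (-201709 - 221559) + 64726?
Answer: -358542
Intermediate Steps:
(-201709 - 221559) + 64726 = -423268 + 64726 = -358542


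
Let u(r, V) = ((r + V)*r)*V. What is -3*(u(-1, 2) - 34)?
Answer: 108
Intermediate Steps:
u(r, V) = V*r*(V + r) (u(r, V) = ((V + r)*r)*V = (r*(V + r))*V = V*r*(V + r))
-3*(u(-1, 2) - 34) = -3*(2*(-1)*(2 - 1) - 34) = -3*(2*(-1)*1 - 34) = -3*(-2 - 34) = -3*(-36) = 108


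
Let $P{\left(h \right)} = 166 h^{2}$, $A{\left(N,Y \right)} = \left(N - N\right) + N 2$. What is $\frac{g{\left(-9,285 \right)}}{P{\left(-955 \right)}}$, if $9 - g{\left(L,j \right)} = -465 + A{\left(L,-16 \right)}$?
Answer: $\frac{246}{75698075} \approx 3.2498 \cdot 10^{-6}$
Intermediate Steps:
$A{\left(N,Y \right)} = 2 N$ ($A{\left(N,Y \right)} = 0 + 2 N = 2 N$)
$g{\left(L,j \right)} = 474 - 2 L$ ($g{\left(L,j \right)} = 9 - \left(-465 + 2 L\right) = 474 - 2 L$)
$\frac{g{\left(-9,285 \right)}}{P{\left(-955 \right)}} = \frac{474 - -18}{166 \left(-955\right)^{2}} = \frac{474 + 18}{166 \cdot 912025} = \frac{492}{151396150} = 492 \cdot \frac{1}{151396150} = \frac{246}{75698075}$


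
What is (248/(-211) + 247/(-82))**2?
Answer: 5249437209/299359204 ≈ 17.536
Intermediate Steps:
(248/(-211) + 247/(-82))**2 = (248*(-1/211) + 247*(-1/82))**2 = (-248/211 - 247/82)**2 = (-72453/17302)**2 = 5249437209/299359204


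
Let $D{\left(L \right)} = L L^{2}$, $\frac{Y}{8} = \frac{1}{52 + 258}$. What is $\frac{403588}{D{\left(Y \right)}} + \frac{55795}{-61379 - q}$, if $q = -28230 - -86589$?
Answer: $\frac{22494448608174015}{957904} \approx 2.3483 \cdot 10^{10}$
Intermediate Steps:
$q = 58359$ ($q = -28230 + 86589 = 58359$)
$Y = \frac{4}{155}$ ($Y = \frac{8}{52 + 258} = \frac{8}{310} = 8 \cdot \frac{1}{310} = \frac{4}{155} \approx 0.025806$)
$D{\left(L \right)} = L^{3}$
$\frac{403588}{D{\left(Y \right)}} + \frac{55795}{-61379 - q} = \frac{403588}{\left(\frac{4}{155}\right)^{3}} + \frac{55795}{-61379 - 58359} = \frac{403588}{\frac{64}{3723875}} + \frac{55795}{-61379 - 58359} = 403588 \cdot \frac{3723875}{64} + \frac{55795}{-119738} = \frac{375727815875}{16} + 55795 \left(- \frac{1}{119738}\right) = \frac{375727815875}{16} - \frac{55795}{119738} = \frac{22494448608174015}{957904}$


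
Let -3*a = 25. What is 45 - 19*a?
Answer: 610/3 ≈ 203.33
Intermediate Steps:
a = -25/3 (a = -⅓*25 = -25/3 ≈ -8.3333)
45 - 19*a = 45 - 19*(-25/3) = 45 + 475/3 = 610/3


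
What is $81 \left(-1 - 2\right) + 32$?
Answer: $-211$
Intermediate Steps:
$81 \left(-1 - 2\right) + 32 = 81 \left(-3\right) + 32 = -243 + 32 = -211$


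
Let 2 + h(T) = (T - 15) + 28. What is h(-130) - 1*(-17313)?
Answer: 17194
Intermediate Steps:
h(T) = 11 + T (h(T) = -2 + ((T - 15) + 28) = -2 + ((-15 + T) + 28) = -2 + (13 + T) = 11 + T)
h(-130) - 1*(-17313) = (11 - 130) - 1*(-17313) = -119 + 17313 = 17194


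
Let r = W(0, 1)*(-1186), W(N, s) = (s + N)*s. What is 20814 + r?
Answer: 19628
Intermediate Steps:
W(N, s) = s*(N + s) (W(N, s) = (N + s)*s = s*(N + s))
r = -1186 (r = (1*(0 + 1))*(-1186) = (1*1)*(-1186) = 1*(-1186) = -1186)
20814 + r = 20814 - 1186 = 19628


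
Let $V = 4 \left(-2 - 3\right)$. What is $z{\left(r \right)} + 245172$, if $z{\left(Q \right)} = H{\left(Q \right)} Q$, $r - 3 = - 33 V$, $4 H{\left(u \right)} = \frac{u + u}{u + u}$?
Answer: $\frac{981351}{4} \approx 2.4534 \cdot 10^{5}$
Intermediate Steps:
$V = -20$ ($V = 4 \left(-5\right) = -20$)
$H{\left(u \right)} = \frac{1}{4}$ ($H{\left(u \right)} = \frac{\left(u + u\right) \frac{1}{u + u}}{4} = \frac{2 u \frac{1}{2 u}}{4} = \frac{1}{4} \cdot 1 = \frac{1}{4}$)
$r = 663$ ($r = 3 - -660 = 3 + 660 = 663$)
$z{\left(Q \right)} = \frac{Q}{4}$
$z{\left(r \right)} + 245172 = \frac{1}{4} \cdot 663 + 245172 = \frac{663}{4} + 245172 = \frac{981351}{4}$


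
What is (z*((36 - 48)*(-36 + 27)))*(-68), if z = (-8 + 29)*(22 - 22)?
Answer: 0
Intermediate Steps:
z = 0 (z = 21*0 = 0)
(z*((36 - 48)*(-36 + 27)))*(-68) = (0*((36 - 48)*(-36 + 27)))*(-68) = (0*(-12*(-9)))*(-68) = (0*108)*(-68) = 0*(-68) = 0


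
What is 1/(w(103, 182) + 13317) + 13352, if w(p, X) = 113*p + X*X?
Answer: 775484161/58080 ≈ 13352.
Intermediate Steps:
w(p, X) = X² + 113*p (w(p, X) = 113*p + X² = X² + 113*p)
1/(w(103, 182) + 13317) + 13352 = 1/((182² + 113*103) + 13317) + 13352 = 1/((33124 + 11639) + 13317) + 13352 = 1/(44763 + 13317) + 13352 = 1/58080 + 13352 = 775484161/58080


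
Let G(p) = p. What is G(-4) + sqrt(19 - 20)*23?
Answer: -4 + 23*I ≈ -4.0 + 23.0*I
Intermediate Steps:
G(-4) + sqrt(19 - 20)*23 = -4 + sqrt(19 - 20)*23 = -4 + sqrt(-1)*23 = -4 + I*23 = -4 + 23*I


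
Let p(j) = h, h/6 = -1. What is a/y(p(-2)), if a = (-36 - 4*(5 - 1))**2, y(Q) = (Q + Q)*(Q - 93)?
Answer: 676/297 ≈ 2.2761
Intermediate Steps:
h = -6 (h = 6*(-1) = -6)
p(j) = -6
y(Q) = 2*Q*(-93 + Q) (y(Q) = (2*Q)*(-93 + Q) = 2*Q*(-93 + Q))
a = 2704 (a = (-36 - 4*4)**2 = (-36 - 16)**2 = (-52)**2 = 2704)
a/y(p(-2)) = 2704/((2*(-6)*(-93 - 6))) = 2704/((2*(-6)*(-99))) = 2704/1188 = 2704*(1/1188) = 676/297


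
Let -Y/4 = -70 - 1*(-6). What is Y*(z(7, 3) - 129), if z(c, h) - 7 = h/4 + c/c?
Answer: -30784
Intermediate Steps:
Y = 256 (Y = -4*(-70 - 1*(-6)) = -4*(-70 + 6) = -4*(-64) = 256)
z(c, h) = 8 + h/4 (z(c, h) = 7 + (h/4 + c/c) = 7 + (h*(¼) + 1) = 7 + (h/4 + 1) = 7 + (1 + h/4) = 8 + h/4)
Y*(z(7, 3) - 129) = 256*((8 + (¼)*3) - 129) = 256*((8 + ¾) - 129) = 256*(35/4 - 129) = 256*(-481/4) = -30784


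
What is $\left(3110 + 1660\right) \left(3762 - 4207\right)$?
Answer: $-2122650$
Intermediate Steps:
$\left(3110 + 1660\right) \left(3762 - 4207\right) = 4770 \left(-445\right) = -2122650$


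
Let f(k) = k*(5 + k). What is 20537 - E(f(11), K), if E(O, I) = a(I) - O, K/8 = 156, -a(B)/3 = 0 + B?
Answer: 24457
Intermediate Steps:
a(B) = -3*B (a(B) = -3*(0 + B) = -3*B)
K = 1248 (K = 8*156 = 1248)
E(O, I) = -O - 3*I (E(O, I) = -3*I - O = -O - 3*I)
20537 - E(f(11), K) = 20537 - (-11*(5 + 11) - 3*1248) = 20537 - (-11*16 - 3744) = 20537 - (-1*176 - 3744) = 20537 - (-176 - 3744) = 20537 - 1*(-3920) = 20537 + 3920 = 24457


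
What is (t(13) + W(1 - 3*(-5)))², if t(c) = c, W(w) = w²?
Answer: 72361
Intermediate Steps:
(t(13) + W(1 - 3*(-5)))² = (13 + (1 - 3*(-5))²)² = (13 + (1 + 15)²)² = (13 + 16²)² = (13 + 256)² = 269² = 72361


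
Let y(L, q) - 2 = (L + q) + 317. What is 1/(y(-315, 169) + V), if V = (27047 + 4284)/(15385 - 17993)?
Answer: 2608/419853 ≈ 0.0062117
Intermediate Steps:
V = -31331/2608 (V = 31331/(-2608) = 31331*(-1/2608) = -31331/2608 ≈ -12.013)
y(L, q) = 319 + L + q (y(L, q) = 2 + ((L + q) + 317) = 2 + (317 + L + q) = 319 + L + q)
1/(y(-315, 169) + V) = 1/((319 - 315 + 169) - 31331/2608) = 1/(173 - 31331/2608) = 1/(419853/2608) = 2608/419853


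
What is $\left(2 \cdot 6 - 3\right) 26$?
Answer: $234$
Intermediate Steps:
$\left(2 \cdot 6 - 3\right) 26 = \left(12 - 3\right) 26 = 9 \cdot 26 = 234$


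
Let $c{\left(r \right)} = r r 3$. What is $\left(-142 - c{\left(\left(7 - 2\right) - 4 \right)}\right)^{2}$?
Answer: $21025$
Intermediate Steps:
$c{\left(r \right)} = 3 r^{2}$ ($c{\left(r \right)} = r^{2} \cdot 3 = 3 r^{2}$)
$\left(-142 - c{\left(\left(7 - 2\right) - 4 \right)}\right)^{2} = \left(-142 - 3 \left(\left(7 - 2\right) - 4\right)^{2}\right)^{2} = \left(-142 - 3 \left(5 - 4\right)^{2}\right)^{2} = \left(-142 - 3 \cdot 1^{2}\right)^{2} = \left(-142 - 3 \cdot 1\right)^{2} = \left(-142 - 3\right)^{2} = \left(-145\right)^{2} = 21025$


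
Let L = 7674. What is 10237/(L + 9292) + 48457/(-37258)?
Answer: -110177829/158029807 ≈ -0.69720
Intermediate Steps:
10237/(L + 9292) + 48457/(-37258) = 10237/(7674 + 9292) + 48457/(-37258) = 10237/16966 + 48457*(-1/37258) = 10237*(1/16966) - 48457/37258 = 10237/16966 - 48457/37258 = -110177829/158029807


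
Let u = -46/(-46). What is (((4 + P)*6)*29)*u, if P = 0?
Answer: 696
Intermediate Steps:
u = 1 (u = -46*(-1/46) = 1)
(((4 + P)*6)*29)*u = (((4 + 0)*6)*29)*1 = ((4*6)*29)*1 = (24*29)*1 = 696*1 = 696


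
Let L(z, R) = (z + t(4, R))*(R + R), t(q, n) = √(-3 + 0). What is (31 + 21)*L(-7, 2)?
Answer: -1456 + 208*I*√3 ≈ -1456.0 + 360.27*I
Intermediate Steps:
t(q, n) = I*√3 (t(q, n) = √(-3) = I*√3)
L(z, R) = 2*R*(z + I*√3) (L(z, R) = (z + I*√3)*(R + R) = (z + I*√3)*(2*R) = 2*R*(z + I*√3))
(31 + 21)*L(-7, 2) = (31 + 21)*(2*2*(-7 + I*√3)) = 52*(-28 + 4*I*√3) = -1456 + 208*I*√3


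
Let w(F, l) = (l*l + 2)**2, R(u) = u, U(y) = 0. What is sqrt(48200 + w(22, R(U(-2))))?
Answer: 6*sqrt(1339) ≈ 219.55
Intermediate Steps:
w(F, l) = (2 + l**2)**2 (w(F, l) = (l**2 + 2)**2 = (2 + l**2)**2)
sqrt(48200 + w(22, R(U(-2)))) = sqrt(48200 + (2 + 0**2)**2) = sqrt(48200 + (2 + 0)**2) = sqrt(48200 + 2**2) = sqrt(48200 + 4) = sqrt(48204) = 6*sqrt(1339)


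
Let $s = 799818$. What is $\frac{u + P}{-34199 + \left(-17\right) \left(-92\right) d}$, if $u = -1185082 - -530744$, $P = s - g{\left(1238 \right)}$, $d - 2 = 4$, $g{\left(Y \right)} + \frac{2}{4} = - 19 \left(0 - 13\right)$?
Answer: $- \frac{290467}{49630} \approx -5.8526$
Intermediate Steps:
$g{\left(Y \right)} = \frac{493}{2}$ ($g{\left(Y \right)} = - \frac{1}{2} - 19 \left(0 - 13\right) = - \frac{1}{2} - -247 = - \frac{1}{2} + 247 = \frac{493}{2}$)
$d = 6$ ($d = 2 + 4 = 6$)
$P = \frac{1599143}{2}$ ($P = 799818 - \frac{493}{2} = \frac{1599143}{2} \approx 7.9957 \cdot 10^{5}$)
$u = -654338$ ($u = -1185082 + 530744 = -654338$)
$\frac{u + P}{-34199 + \left(-17\right) \left(-92\right) d} = \frac{-654338 + \frac{1599143}{2}}{-34199 + \left(-17\right) \left(-92\right) 6} = \frac{290467}{2 \left(-34199 + 1564 \cdot 6\right)} = \frac{290467}{2 \left(-34199 + 9384\right)} = \frac{290467}{2 \left(-24815\right)} = \frac{290467}{2} \left(- \frac{1}{24815}\right) = - \frac{290467}{49630}$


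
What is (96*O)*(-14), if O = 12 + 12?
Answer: -32256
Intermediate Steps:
O = 24
(96*O)*(-14) = (96*24)*(-14) = 2304*(-14) = -32256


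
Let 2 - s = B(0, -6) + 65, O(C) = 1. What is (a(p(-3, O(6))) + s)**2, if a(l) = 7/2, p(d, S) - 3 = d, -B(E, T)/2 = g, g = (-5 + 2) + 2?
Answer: 15129/4 ≈ 3782.3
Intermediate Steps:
g = -1 (g = -3 + 2 = -1)
B(E, T) = 2 (B(E, T) = -2*(-1) = 2)
s = -65 (s = 2 - (2 + 65) = 2 - 1*67 = 2 - 67 = -65)
p(d, S) = 3 + d
a(l) = 7/2 (a(l) = 7*(1/2) = 7/2)
(a(p(-3, O(6))) + s)**2 = (7/2 - 65)**2 = (-123/2)**2 = 15129/4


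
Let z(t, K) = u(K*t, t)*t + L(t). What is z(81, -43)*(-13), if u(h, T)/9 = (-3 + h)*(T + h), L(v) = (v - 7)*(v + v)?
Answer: -112391424288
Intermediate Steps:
L(v) = 2*v*(-7 + v) (L(v) = (-7 + v)*(2*v) = 2*v*(-7 + v))
u(h, T) = 9*(-3 + h)*(T + h) (u(h, T) = 9*((-3 + h)*(T + h)) = 9*(-3 + h)*(T + h))
z(t, K) = t*(-27*t - 27*K*t + 9*K*t² + 9*K²*t²) + 2*t*(-7 + t) (z(t, K) = (-27*t - 27*K*t + 9*(K*t)² + 9*t*(K*t))*t + 2*t*(-7 + t) = (-27*t - 27*K*t + 9*(K²*t²) + 9*K*t²)*t + 2*t*(-7 + t) = (-27*t - 27*K*t + 9*K²*t² + 9*K*t²)*t + 2*t*(-7 + t) = (-27*t - 27*K*t + 9*K*t² + 9*K²*t²)*t + 2*t*(-7 + t) = t*(-27*t - 27*K*t + 9*K*t² + 9*K²*t²) + 2*t*(-7 + t))
z(81, -43)*(-13) = (81*(-14 + 2*81 + 9*81*(-3 - 3*(-43) - 43*81 + 81*(-43)²)))*(-13) = (81*(-14 + 162 + 9*81*(-3 + 129 - 3483 + 81*1849)))*(-13) = (81*(-14 + 162 + 9*81*(-3 + 129 - 3483 + 149769)))*(-13) = (81*(-14 + 162 + 9*81*146412))*(-13) = (81*(-14 + 162 + 106734348))*(-13) = (81*106734496)*(-13) = 8645494176*(-13) = -112391424288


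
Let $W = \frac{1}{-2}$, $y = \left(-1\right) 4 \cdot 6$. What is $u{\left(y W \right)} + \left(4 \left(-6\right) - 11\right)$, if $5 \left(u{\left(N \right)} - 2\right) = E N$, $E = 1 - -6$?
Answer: $- \frac{81}{5} \approx -16.2$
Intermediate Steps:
$y = -24$ ($y = \left(-4\right) 6 = -24$)
$E = 7$ ($E = 1 + 6 = 7$)
$W = - \frac{1}{2} \approx -0.5$
$u{\left(N \right)} = 2 + \frac{7 N}{5}$
$u{\left(y W \right)} + \left(4 \left(-6\right) - 11\right) = \left(2 + \frac{7 \left(\left(-24\right) \left(- \frac{1}{2}\right)\right)}{5}\right) + \left(4 \left(-6\right) - 11\right) = \left(2 + \frac{7}{5} \cdot 12\right) - 35 = \left(2 + \frac{84}{5}\right) - 35 = \frac{94}{5} - 35 = - \frac{81}{5}$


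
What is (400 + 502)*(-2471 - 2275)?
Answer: -4280892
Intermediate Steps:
(400 + 502)*(-2471 - 2275) = 902*(-4746) = -4280892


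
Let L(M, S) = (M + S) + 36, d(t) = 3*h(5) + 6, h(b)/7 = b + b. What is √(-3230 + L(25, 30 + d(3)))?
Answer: I*√2923 ≈ 54.065*I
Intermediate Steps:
h(b) = 14*b (h(b) = 7*(b + b) = 7*(2*b) = 14*b)
d(t) = 216 (d(t) = 3*(14*5) + 6 = 3*70 + 6 = 210 + 6 = 216)
L(M, S) = 36 + M + S
√(-3230 + L(25, 30 + d(3))) = √(-3230 + (36 + 25 + (30 + 216))) = √(-3230 + (36 + 25 + 246)) = √(-3230 + 307) = √(-2923) = I*√2923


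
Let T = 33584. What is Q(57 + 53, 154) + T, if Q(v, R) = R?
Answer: 33738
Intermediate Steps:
Q(57 + 53, 154) + T = 154 + 33584 = 33738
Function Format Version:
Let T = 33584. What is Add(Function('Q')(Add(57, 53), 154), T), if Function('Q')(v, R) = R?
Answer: 33738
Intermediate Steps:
Add(Function('Q')(Add(57, 53), 154), T) = Add(154, 33584) = 33738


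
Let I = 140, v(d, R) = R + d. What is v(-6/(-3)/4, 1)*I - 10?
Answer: 200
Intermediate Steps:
v(-6/(-3)/4, 1)*I - 10 = (1 - 6/(-3)/4)*140 - 10 = (1 - 6*(-⅓)*(¼))*140 - 10 = (1 + 2*(¼))*140 - 10 = (1 + ½)*140 - 10 = (3/2)*140 - 10 = 210 - 10 = 200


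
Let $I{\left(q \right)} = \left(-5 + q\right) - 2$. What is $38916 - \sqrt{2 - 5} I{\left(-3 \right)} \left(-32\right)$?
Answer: $38916 - 320 i \sqrt{3} \approx 38916.0 - 554.26 i$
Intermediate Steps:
$I{\left(q \right)} = -7 + q$
$38916 - \sqrt{2 - 5} I{\left(-3 \right)} \left(-32\right) = 38916 - \sqrt{2 - 5} \left(-7 - 3\right) \left(-32\right) = 38916 - \sqrt{-3} \left(-10\right) \left(-32\right) = 38916 - i \sqrt{3} \left(-10\right) \left(-32\right) = 38916 - - 10 i \sqrt{3} \left(-32\right) = 38916 - 320 i \sqrt{3}$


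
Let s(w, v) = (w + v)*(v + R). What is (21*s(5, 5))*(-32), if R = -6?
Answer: 6720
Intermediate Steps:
s(w, v) = (-6 + v)*(v + w) (s(w, v) = (w + v)*(v - 6) = (v + w)*(-6 + v) = (-6 + v)*(v + w))
(21*s(5, 5))*(-32) = (21*(5**2 - 6*5 - 6*5 + 5*5))*(-32) = (21*(25 - 30 - 30 + 25))*(-32) = (21*(-10))*(-32) = -210*(-32) = 6720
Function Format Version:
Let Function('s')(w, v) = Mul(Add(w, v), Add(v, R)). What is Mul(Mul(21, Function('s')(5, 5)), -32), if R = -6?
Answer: 6720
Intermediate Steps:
Function('s')(w, v) = Mul(Add(-6, v), Add(v, w)) (Function('s')(w, v) = Mul(Add(w, v), Add(v, -6)) = Mul(Add(v, w), Add(-6, v)) = Mul(Add(-6, v), Add(v, w)))
Mul(Mul(21, Function('s')(5, 5)), -32) = Mul(Mul(21, Add(Pow(5, 2), Mul(-6, 5), Mul(-6, 5), Mul(5, 5))), -32) = Mul(Mul(21, Add(25, -30, -30, 25)), -32) = Mul(Mul(21, -10), -32) = Mul(-210, -32) = 6720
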